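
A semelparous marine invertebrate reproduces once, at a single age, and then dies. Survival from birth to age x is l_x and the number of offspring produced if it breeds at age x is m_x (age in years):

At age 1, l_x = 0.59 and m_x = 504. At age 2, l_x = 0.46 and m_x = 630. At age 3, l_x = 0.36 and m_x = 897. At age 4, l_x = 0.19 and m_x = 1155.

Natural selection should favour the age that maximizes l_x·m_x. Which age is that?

3

Expected offspring if breeding at age x = l_x × m_x:
  age 1: 0.59 × 504 = 297.360
  age 2: 0.46 × 630 = 289.800
  age 3: 0.36 × 897 = 322.920
  age 4: 0.19 × 1155 = 219.450
Maximum at age 3 (322.920).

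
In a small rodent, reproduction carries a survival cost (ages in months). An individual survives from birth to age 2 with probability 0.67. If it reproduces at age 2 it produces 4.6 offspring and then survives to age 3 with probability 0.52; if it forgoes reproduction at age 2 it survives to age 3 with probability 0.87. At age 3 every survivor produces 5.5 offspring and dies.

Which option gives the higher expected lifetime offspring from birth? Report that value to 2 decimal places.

5.00

breed at age 2: R₀ = 0.67 × (4.6 + 0.52 × 5.5) = 0.67 × 7.4600 = 4.9982
delay to age 3: R₀ = 0.67 × (0.87 × 5.5) = 0.67 × 4.7850 = 3.2060
Higher: breed at age 2 (4.9982).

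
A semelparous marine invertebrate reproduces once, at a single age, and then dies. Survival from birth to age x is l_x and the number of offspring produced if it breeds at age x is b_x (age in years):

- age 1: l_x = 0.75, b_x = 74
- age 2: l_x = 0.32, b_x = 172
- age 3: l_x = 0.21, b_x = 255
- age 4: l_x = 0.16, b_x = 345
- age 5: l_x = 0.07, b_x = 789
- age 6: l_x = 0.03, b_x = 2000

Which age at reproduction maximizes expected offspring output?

6

Expected offspring if breeding at age x = l_x × b_x:
  age 1: 0.75 × 74 = 55.500
  age 2: 0.32 × 172 = 55.040
  age 3: 0.21 × 255 = 53.550
  age 4: 0.16 × 345 = 55.200
  age 5: 0.07 × 789 = 55.230
  age 6: 0.03 × 2000 = 60.000
Maximum at age 6 (60.000).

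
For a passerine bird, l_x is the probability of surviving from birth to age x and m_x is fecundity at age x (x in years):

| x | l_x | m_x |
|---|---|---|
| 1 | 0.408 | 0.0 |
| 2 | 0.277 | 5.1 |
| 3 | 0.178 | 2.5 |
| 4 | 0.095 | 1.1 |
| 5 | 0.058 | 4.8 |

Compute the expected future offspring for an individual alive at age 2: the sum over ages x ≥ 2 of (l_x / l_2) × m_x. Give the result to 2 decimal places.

l_2 = 0.277. Conditional survival from age 2 to x is l_x / l_2.
  x=2: (0.277/0.277) × 5.1 = 5.1000
  x=3: (0.178/0.277) × 2.5 = 1.6065
  x=4: (0.095/0.277) × 1.1 = 0.3773
  x=5: (0.058/0.277) × 4.8 = 1.0051
Sum = 5.1000 + 1.6065 + 0.3773 + 1.0051 = 8.0888

8.09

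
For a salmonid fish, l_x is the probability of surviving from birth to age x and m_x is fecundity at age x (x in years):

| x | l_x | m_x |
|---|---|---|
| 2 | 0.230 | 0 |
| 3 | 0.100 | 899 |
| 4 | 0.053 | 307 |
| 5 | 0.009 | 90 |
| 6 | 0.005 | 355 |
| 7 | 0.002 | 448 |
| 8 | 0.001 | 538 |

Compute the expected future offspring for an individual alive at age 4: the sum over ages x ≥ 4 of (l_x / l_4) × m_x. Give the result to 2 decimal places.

382.83

l_4 = 0.053. Conditional survival from age 4 to x is l_x / l_4.
  x=4: (0.053/0.053) × 307 = 307.0000
  x=5: (0.009/0.053) × 90 = 15.2830
  x=6: (0.005/0.053) × 355 = 33.4906
  x=7: (0.002/0.053) × 448 = 16.9057
  x=8: (0.001/0.053) × 538 = 10.1509
Sum = 307.0000 + 15.2830 + 33.4906 + 16.9057 + 10.1509 = 382.8302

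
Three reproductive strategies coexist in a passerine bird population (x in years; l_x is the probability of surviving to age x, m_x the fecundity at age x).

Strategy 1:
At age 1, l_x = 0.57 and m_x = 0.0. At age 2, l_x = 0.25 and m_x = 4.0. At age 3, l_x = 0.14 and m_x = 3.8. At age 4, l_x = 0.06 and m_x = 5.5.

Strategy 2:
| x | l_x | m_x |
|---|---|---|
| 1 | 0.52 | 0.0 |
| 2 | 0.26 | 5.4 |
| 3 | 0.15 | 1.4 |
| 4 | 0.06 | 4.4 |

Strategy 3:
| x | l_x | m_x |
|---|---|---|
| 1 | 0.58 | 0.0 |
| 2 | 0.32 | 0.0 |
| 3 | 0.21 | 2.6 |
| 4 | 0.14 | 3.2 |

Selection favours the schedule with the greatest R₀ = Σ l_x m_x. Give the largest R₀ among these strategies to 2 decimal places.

Strategy 1: R₀ = 0.57×0.0 + 0.25×4.0 + 0.14×3.8 + 0.06×5.5 = 1.8620
Strategy 2: R₀ = 0.52×0.0 + 0.26×5.4 + 0.15×1.4 + 0.06×4.4 = 1.8780
Strategy 3: R₀ = 0.58×0.0 + 0.32×0.0 + 0.21×2.6 + 0.14×3.2 = 0.9940
Highest R₀: strategy 2 with 1.8780.

1.88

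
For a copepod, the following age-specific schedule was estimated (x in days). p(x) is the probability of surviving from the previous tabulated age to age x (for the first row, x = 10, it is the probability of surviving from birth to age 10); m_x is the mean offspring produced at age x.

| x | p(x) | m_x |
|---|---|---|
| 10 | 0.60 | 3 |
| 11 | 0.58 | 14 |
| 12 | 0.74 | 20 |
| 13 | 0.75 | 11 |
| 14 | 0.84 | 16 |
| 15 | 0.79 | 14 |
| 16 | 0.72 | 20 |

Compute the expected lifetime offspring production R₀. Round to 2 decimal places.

20.18

Survivorship from birth: l_x = p_10·p_11·…·p_x.
  l_10 = 0.60000
  l_11 = 0.34800
  l_12 = 0.25752
  l_13 = 0.19314
  l_14 = 0.16224
  l_15 = 0.12817
  l_16 = 0.09228
R₀ = Σ l_x m_x:
  age 10: 0.60000 × 3 = 1.8000
  age 11: 0.34800 × 14 = 4.8720
  age 12: 0.25752 × 20 = 5.1504
  age 13: 0.19314 × 11 = 2.1245
  age 14: 0.16224 × 16 = 2.5958
  age 15: 0.12817 × 14 = 1.7944
  age 16: 0.09228 × 20 = 1.8456
R₀ = 1.8000 + 4.8720 + 5.1504 + 2.1245 + 2.5958 + 1.7944 + 1.8456 = 20.1828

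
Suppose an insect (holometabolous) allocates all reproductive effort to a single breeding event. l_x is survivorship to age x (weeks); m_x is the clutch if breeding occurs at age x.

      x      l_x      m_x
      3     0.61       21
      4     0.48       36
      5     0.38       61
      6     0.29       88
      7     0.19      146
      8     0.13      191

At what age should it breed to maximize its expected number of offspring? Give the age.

Expected offspring if breeding at age x = l_x × m_x:
  age 3: 0.61 × 21 = 12.810
  age 4: 0.48 × 36 = 17.280
  age 5: 0.38 × 61 = 23.180
  age 6: 0.29 × 88 = 25.520
  age 7: 0.19 × 146 = 27.740
  age 8: 0.13 × 191 = 24.830
Maximum at age 7 (27.740).

7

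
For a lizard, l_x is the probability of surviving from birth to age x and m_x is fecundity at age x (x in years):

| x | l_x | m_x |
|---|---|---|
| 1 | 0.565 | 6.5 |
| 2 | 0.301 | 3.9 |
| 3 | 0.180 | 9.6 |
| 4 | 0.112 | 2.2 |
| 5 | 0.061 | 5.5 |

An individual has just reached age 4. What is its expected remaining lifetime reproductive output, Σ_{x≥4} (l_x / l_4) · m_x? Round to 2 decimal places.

l_4 = 0.112. Conditional survival from age 4 to x is l_x / l_4.
  x=4: (0.112/0.112) × 2.2 = 2.2000
  x=5: (0.061/0.112) × 5.5 = 2.9955
Sum = 2.2000 + 2.9955 = 5.1955

5.20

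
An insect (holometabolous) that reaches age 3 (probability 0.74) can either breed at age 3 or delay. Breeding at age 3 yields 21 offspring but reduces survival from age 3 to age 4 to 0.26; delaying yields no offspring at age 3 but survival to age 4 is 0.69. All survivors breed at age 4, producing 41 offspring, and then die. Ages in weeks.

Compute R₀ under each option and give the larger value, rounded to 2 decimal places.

23.43

breed at age 3: R₀ = 0.74 × (21 + 0.26 × 41) = 0.74 × 31.6600 = 23.4284
delay to age 4: R₀ = 0.74 × (0.69 × 41) = 0.74 × 28.2900 = 20.9346
Higher: breed at age 3 (23.4284).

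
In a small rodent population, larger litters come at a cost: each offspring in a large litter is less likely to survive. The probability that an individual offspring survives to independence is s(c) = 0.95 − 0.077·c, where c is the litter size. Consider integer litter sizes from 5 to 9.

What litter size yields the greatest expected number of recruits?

Expected recruits = c × s(c):
  c=5: 5 × 0.565 = 2.825
  c=6: 6 × 0.488 = 2.928
  c=7: 7 × 0.411 = 2.877
  c=8: 8 × 0.334 = 2.672
  c=9: 9 × 0.257 = 2.313
Maximum at c = 6 (2.928 recruits).

6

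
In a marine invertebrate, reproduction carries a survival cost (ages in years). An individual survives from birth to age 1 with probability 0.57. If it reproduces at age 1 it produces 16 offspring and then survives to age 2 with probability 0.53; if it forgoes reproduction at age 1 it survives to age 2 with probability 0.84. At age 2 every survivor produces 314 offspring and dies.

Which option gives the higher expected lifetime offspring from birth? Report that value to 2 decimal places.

breed at age 1: R₀ = 0.57 × (16 + 0.53 × 314) = 0.57 × 182.4200 = 103.9794
delay to age 2: R₀ = 0.57 × (0.84 × 314) = 0.57 × 263.7600 = 150.3432
Higher: delay to age 2 (150.3432).

150.34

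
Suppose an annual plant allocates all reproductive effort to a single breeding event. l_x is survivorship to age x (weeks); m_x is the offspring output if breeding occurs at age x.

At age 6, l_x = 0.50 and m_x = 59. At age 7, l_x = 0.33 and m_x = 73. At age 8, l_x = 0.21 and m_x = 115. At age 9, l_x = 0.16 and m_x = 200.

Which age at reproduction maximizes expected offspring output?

Expected offspring if breeding at age x = l_x × m_x:
  age 6: 0.50 × 59 = 29.500
  age 7: 0.33 × 73 = 24.090
  age 8: 0.21 × 115 = 24.150
  age 9: 0.16 × 200 = 32.000
Maximum at age 9 (32.000).

9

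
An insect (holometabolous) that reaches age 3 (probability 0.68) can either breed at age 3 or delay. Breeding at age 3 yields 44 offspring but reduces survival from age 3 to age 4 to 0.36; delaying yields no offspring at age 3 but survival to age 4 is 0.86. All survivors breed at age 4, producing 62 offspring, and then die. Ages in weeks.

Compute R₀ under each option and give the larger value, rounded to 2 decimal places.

45.10

breed at age 3: R₀ = 0.68 × (44 + 0.36 × 62) = 0.68 × 66.3200 = 45.0976
delay to age 4: R₀ = 0.68 × (0.86 × 62) = 0.68 × 53.3200 = 36.2576
Higher: breed at age 3 (45.0976).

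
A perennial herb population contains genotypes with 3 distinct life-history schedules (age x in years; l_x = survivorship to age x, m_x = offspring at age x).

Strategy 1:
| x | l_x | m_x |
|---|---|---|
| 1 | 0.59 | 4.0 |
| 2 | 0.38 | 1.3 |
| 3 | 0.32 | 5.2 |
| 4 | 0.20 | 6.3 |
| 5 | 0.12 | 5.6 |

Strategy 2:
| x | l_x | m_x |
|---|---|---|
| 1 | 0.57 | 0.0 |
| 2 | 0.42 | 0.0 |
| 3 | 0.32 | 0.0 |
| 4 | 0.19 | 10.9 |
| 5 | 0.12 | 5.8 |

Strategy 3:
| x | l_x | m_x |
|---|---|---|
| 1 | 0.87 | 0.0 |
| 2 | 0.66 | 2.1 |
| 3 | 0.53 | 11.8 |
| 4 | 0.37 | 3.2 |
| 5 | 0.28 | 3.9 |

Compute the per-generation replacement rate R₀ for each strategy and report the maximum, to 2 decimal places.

9.92

Strategy 1: R₀ = 0.59×4.0 + 0.38×1.3 + 0.32×5.2 + 0.20×6.3 + 0.12×5.6 = 6.4500
Strategy 2: R₀ = 0.57×0.0 + 0.42×0.0 + 0.32×0.0 + 0.19×10.9 + 0.12×5.8 = 2.7670
Strategy 3: R₀ = 0.87×0.0 + 0.66×2.1 + 0.53×11.8 + 0.37×3.2 + 0.28×3.9 = 9.9160
Highest R₀: strategy 3 with 9.9160.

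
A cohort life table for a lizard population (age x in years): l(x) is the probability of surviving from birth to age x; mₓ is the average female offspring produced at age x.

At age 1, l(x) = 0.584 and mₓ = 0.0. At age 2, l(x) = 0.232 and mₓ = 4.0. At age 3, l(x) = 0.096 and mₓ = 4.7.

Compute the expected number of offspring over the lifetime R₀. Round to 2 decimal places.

1.38

R₀ = Σ l(x) mₓ:
  age 1: 0.584 × 0.0 = 0.0000
  age 2: 0.232 × 4.0 = 0.9280
  age 3: 0.096 × 4.7 = 0.4512
R₀ = 0.0000 + 0.9280 + 0.4512 = 1.3792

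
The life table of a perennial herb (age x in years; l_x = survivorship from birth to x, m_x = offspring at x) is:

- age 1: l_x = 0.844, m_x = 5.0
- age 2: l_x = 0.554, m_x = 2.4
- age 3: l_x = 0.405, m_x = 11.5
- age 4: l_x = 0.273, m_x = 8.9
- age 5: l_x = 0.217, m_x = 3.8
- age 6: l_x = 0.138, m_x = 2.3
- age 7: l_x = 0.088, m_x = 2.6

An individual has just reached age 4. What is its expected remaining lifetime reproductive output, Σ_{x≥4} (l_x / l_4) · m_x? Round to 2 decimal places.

l_4 = 0.273. Conditional survival from age 4 to x is l_x / l_4.
  x=4: (0.273/0.273) × 8.9 = 8.9000
  x=5: (0.217/0.273) × 3.8 = 3.0205
  x=6: (0.138/0.273) × 2.3 = 1.1626
  x=7: (0.088/0.273) × 2.6 = 0.8381
Sum = 8.9000 + 3.0205 + 1.1626 + 0.8381 = 13.9212

13.92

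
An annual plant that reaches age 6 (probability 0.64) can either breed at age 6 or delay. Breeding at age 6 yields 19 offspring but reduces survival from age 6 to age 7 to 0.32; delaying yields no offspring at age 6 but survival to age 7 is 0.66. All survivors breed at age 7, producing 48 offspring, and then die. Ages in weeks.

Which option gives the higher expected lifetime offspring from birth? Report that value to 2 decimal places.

breed at age 6: R₀ = 0.64 × (19 + 0.32 × 48) = 0.64 × 34.3600 = 21.9904
delay to age 7: R₀ = 0.64 × (0.66 × 48) = 0.64 × 31.6800 = 20.2752
Higher: breed at age 6 (21.9904).

21.99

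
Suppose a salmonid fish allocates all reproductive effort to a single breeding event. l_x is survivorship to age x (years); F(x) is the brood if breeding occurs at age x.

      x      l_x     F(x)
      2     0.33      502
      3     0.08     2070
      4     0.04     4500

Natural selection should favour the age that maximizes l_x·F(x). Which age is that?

4

Expected offspring if breeding at age x = l_x × F(x):
  age 2: 0.33 × 502 = 165.660
  age 3: 0.08 × 2070 = 165.600
  age 4: 0.04 × 4500 = 180.000
Maximum at age 4 (180.000).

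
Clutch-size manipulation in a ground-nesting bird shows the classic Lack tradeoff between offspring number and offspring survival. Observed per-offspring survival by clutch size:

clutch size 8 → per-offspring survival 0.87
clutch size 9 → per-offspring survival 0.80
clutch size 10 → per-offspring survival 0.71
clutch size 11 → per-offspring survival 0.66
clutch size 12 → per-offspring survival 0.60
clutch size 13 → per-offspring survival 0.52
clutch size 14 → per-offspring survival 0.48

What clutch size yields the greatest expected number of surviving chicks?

Expected surviving chicks = c × s(c):
  c=8: 8 × 0.87 = 6.960
  c=9: 9 × 0.80 = 7.200
  c=10: 10 × 0.71 = 7.100
  c=11: 11 × 0.66 = 7.260
  c=12: 12 × 0.60 = 7.200
  c=13: 13 × 0.52 = 6.760
  c=14: 14 × 0.48 = 6.720
Maximum at c = 11 (7.260 surviving chicks).

11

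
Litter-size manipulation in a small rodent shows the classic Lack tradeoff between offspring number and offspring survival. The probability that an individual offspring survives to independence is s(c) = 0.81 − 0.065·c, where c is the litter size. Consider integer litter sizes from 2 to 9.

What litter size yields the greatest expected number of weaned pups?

Expected weaned pups = c × s(c):
  c=2: 2 × 0.680 = 1.360
  c=3: 3 × 0.615 = 1.845
  c=4: 4 × 0.550 = 2.200
  c=5: 5 × 0.485 = 2.425
  c=6: 6 × 0.420 = 2.520
  c=7: 7 × 0.355 = 2.485
  c=8: 8 × 0.290 = 2.320
  c=9: 9 × 0.225 = 2.025
Maximum at c = 6 (2.520 weaned pups).

6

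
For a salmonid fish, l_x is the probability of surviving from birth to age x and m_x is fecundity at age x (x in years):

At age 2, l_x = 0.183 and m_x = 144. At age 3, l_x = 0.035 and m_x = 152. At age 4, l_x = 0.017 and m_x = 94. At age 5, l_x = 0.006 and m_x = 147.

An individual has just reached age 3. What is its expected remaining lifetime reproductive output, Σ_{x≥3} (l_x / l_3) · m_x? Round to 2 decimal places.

l_3 = 0.035. Conditional survival from age 3 to x is l_x / l_3.
  x=3: (0.035/0.035) × 152 = 152.0000
  x=4: (0.017/0.035) × 94 = 45.6571
  x=5: (0.006/0.035) × 147 = 25.2000
Sum = 152.0000 + 45.6571 + 25.2000 = 222.8571

222.86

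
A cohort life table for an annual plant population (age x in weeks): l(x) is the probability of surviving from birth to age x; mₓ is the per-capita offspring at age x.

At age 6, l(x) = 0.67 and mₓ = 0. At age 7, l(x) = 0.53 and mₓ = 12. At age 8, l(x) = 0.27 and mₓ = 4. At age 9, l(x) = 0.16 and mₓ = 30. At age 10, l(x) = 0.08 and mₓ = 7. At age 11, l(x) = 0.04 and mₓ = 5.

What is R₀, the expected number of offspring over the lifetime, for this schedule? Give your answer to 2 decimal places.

13.00

R₀ = Σ l(x) mₓ:
  age 6: 0.67 × 0 = 0.0000
  age 7: 0.53 × 12 = 6.3600
  age 8: 0.27 × 4 = 1.0800
  age 9: 0.16 × 30 = 4.8000
  age 10: 0.08 × 7 = 0.5600
  age 11: 0.04 × 5 = 0.2000
R₀ = 0.0000 + 6.3600 + 1.0800 + 4.8000 + 0.5600 + 0.2000 = 13.0000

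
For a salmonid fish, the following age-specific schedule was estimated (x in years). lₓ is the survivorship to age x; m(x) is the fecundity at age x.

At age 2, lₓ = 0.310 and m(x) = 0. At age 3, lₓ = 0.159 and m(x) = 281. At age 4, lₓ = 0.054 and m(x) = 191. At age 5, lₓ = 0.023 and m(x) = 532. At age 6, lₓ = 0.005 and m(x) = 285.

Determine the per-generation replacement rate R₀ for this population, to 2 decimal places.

68.65

R₀ = Σ lₓ m(x):
  age 2: 0.310 × 0 = 0.0000
  age 3: 0.159 × 281 = 44.6790
  age 4: 0.054 × 191 = 10.3140
  age 5: 0.023 × 532 = 12.2360
  age 6: 0.005 × 285 = 1.4250
R₀ = 0.0000 + 44.6790 + 10.3140 + 12.2360 + 1.4250 = 68.6540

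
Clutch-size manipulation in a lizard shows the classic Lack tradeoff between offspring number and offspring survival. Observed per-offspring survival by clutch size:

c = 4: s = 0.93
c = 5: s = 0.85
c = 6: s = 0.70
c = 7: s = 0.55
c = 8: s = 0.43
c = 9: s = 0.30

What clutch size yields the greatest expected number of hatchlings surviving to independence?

5

Expected hatchlings surviving to independence = c × s(c):
  c=4: 4 × 0.93 = 3.720
  c=5: 5 × 0.85 = 4.250
  c=6: 6 × 0.70 = 4.200
  c=7: 7 × 0.55 = 3.850
  c=8: 8 × 0.43 = 3.440
  c=9: 9 × 0.30 = 2.700
Maximum at c = 5 (4.250 hatchlings surviving to independence).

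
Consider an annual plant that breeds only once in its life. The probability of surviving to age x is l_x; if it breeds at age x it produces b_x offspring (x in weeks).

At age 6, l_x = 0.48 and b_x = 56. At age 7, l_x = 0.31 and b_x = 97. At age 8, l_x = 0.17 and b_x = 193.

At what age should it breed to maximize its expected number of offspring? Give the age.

8

Expected offspring if breeding at age x = l_x × b_x:
  age 6: 0.48 × 56 = 26.880
  age 7: 0.31 × 97 = 30.070
  age 8: 0.17 × 193 = 32.810
Maximum at age 8 (32.810).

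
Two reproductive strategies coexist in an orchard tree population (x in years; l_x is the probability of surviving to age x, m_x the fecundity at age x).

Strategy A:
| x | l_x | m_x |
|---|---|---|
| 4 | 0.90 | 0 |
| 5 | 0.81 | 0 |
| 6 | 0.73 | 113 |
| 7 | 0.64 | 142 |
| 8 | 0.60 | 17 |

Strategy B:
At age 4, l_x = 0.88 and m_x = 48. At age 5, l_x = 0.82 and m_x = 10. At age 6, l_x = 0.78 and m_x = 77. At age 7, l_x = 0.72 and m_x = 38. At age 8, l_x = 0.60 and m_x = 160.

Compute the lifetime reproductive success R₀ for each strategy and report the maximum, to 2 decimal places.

233.86

Strategy A: R₀ = 0.90×0 + 0.81×0 + 0.73×113 + 0.64×142 + 0.60×17 = 183.5700
Strategy B: R₀ = 0.88×48 + 0.82×10 + 0.78×77 + 0.72×38 + 0.60×160 = 233.8600
Highest R₀: strategy B with 233.8600.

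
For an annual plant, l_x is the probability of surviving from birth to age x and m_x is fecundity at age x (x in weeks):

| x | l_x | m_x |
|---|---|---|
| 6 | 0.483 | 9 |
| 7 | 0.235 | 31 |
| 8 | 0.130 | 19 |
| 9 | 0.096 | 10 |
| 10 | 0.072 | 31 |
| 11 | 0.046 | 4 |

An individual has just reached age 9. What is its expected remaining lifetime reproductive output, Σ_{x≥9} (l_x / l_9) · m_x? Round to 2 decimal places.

l_9 = 0.096. Conditional survival from age 9 to x is l_x / l_9.
  x=9: (0.096/0.096) × 10 = 10.0000
  x=10: (0.072/0.096) × 31 = 23.2500
  x=11: (0.046/0.096) × 4 = 1.9167
Sum = 10.0000 + 23.2500 + 1.9167 = 35.1667

35.17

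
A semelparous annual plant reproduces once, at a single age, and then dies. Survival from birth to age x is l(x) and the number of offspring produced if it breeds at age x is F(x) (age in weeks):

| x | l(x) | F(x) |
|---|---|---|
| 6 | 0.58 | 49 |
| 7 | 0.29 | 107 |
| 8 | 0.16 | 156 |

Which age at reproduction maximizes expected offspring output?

Expected offspring if breeding at age x = l(x) × F(x):
  age 6: 0.58 × 49 = 28.420
  age 7: 0.29 × 107 = 31.030
  age 8: 0.16 × 156 = 24.960
Maximum at age 7 (31.030).

7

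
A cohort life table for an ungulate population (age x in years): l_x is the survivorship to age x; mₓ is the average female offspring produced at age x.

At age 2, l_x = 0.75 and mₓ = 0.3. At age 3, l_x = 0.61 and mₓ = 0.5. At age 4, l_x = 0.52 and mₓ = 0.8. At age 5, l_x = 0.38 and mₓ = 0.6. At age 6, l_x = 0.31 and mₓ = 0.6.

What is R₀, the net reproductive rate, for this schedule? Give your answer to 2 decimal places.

R₀ = Σ l_x mₓ:
  age 2: 0.75 × 0.3 = 0.2250
  age 3: 0.61 × 0.5 = 0.3050
  age 4: 0.52 × 0.8 = 0.4160
  age 5: 0.38 × 0.6 = 0.2280
  age 6: 0.31 × 0.6 = 0.1860
R₀ = 0.2250 + 0.3050 + 0.4160 + 0.2280 + 0.1860 = 1.3600

1.36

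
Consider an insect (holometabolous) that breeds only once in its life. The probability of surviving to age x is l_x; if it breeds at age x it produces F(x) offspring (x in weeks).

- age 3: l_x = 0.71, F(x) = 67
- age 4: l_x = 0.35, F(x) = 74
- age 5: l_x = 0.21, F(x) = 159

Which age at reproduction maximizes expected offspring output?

3

Expected offspring if breeding at age x = l_x × F(x):
  age 3: 0.71 × 67 = 47.570
  age 4: 0.35 × 74 = 25.900
  age 5: 0.21 × 159 = 33.390
Maximum at age 3 (47.570).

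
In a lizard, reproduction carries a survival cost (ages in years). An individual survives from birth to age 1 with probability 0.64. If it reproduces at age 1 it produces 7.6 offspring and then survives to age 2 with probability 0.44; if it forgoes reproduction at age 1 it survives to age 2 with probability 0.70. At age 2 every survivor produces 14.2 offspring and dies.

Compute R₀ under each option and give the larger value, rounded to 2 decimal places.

breed at age 1: R₀ = 0.64 × (7.6 + 0.44 × 14.2) = 0.64 × 13.8480 = 8.8627
delay to age 2: R₀ = 0.64 × (0.70 × 14.2) = 0.64 × 9.9400 = 6.3616
Higher: breed at age 1 (8.8627).

8.86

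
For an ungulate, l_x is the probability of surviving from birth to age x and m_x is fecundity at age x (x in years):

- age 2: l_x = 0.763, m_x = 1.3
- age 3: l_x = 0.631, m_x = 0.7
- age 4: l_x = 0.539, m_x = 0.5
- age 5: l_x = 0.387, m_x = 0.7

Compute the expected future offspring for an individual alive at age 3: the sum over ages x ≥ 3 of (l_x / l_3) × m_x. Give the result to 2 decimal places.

1.56

l_3 = 0.631. Conditional survival from age 3 to x is l_x / l_3.
  x=3: (0.631/0.631) × 0.7 = 0.7000
  x=4: (0.539/0.631) × 0.5 = 0.4271
  x=5: (0.387/0.631) × 0.7 = 0.4293
Sum = 0.7000 + 0.4271 + 0.4293 = 1.5564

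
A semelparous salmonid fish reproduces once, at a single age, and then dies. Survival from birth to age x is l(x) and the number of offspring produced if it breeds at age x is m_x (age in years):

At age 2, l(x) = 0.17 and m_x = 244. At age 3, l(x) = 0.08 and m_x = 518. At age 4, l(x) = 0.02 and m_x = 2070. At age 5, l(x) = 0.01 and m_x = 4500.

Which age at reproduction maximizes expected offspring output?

5

Expected offspring if breeding at age x = l(x) × m_x:
  age 2: 0.17 × 244 = 41.480
  age 3: 0.08 × 518 = 41.440
  age 4: 0.02 × 2070 = 41.400
  age 5: 0.01 × 4500 = 45.000
Maximum at age 5 (45.000).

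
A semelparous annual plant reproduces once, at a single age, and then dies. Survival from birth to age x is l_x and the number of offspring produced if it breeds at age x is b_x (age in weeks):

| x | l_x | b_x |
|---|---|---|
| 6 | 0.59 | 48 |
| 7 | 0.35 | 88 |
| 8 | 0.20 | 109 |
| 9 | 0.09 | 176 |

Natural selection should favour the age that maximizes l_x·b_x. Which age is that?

7

Expected offspring if breeding at age x = l_x × b_x:
  age 6: 0.59 × 48 = 28.320
  age 7: 0.35 × 88 = 30.800
  age 8: 0.20 × 109 = 21.800
  age 9: 0.09 × 176 = 15.840
Maximum at age 7 (30.800).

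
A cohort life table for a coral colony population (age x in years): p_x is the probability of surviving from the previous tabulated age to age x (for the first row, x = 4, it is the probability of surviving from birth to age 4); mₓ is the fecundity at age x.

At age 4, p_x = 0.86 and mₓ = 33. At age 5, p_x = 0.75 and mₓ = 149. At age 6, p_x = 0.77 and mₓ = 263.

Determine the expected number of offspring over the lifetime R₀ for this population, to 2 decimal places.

255.10

Survivorship from birth: l_x = p_4·p_5·…·p_x.
  l_4 = 0.86000
  l_5 = 0.64500
  l_6 = 0.49665
R₀ = Σ l_x mₓ:
  age 4: 0.86000 × 33 = 28.3800
  age 5: 0.64500 × 149 = 96.1050
  age 6: 0.49665 × 263 = 130.6189
R₀ = 28.3800 + 96.1050 + 130.6189 = 255.1039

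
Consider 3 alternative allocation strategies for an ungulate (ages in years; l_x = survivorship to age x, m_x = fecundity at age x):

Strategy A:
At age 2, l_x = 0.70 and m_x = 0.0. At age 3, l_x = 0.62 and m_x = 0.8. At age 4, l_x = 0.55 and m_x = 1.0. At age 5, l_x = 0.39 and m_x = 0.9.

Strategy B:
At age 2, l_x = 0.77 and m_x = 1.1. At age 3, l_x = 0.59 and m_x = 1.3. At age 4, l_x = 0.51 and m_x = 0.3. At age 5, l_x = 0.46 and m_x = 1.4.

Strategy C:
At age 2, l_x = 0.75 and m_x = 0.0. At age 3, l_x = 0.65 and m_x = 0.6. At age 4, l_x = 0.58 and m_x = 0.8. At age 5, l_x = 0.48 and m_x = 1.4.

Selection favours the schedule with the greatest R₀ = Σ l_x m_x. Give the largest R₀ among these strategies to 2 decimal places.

2.41

Strategy A: R₀ = 0.70×0.0 + 0.62×0.8 + 0.55×1.0 + 0.39×0.9 = 1.3970
Strategy B: R₀ = 0.77×1.1 + 0.59×1.3 + 0.51×0.3 + 0.46×1.4 = 2.4110
Strategy C: R₀ = 0.75×0.0 + 0.65×0.6 + 0.58×0.8 + 0.48×1.4 = 1.5260
Highest R₀: strategy B with 2.4110.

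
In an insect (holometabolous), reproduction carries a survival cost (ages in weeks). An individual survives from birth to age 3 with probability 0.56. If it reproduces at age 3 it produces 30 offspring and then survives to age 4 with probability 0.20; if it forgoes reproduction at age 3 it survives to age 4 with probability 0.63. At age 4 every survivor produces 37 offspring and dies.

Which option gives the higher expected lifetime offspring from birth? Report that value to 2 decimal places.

20.94

breed at age 3: R₀ = 0.56 × (30 + 0.20 × 37) = 0.56 × 37.4000 = 20.9440
delay to age 4: R₀ = 0.56 × (0.63 × 37) = 0.56 × 23.3100 = 13.0536
Higher: breed at age 3 (20.9440).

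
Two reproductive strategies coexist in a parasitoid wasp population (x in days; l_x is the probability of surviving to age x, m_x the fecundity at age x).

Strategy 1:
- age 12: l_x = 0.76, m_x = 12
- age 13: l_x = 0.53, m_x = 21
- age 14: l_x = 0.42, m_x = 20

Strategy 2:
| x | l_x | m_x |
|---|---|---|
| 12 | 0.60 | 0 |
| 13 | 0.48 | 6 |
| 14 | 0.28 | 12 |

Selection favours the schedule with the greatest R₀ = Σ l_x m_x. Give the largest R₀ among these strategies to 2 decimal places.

28.65

Strategy 1: R₀ = 0.76×12 + 0.53×21 + 0.42×20 = 28.6500
Strategy 2: R₀ = 0.60×0 + 0.48×6 + 0.28×12 = 6.2400
Highest R₀: strategy 1 with 28.6500.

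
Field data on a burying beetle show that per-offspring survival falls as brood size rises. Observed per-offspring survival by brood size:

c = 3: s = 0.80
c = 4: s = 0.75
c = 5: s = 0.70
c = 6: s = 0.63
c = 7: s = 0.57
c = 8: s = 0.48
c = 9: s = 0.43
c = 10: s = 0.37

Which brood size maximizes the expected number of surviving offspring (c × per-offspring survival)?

Expected surviving offspring = c × s(c):
  c=3: 3 × 0.80 = 2.400
  c=4: 4 × 0.75 = 3.000
  c=5: 5 × 0.70 = 3.500
  c=6: 6 × 0.63 = 3.780
  c=7: 7 × 0.57 = 3.990
  c=8: 8 × 0.48 = 3.840
  c=9: 9 × 0.43 = 3.870
  c=10: 10 × 0.37 = 3.700
Maximum at c = 7 (3.990 surviving offspring).

7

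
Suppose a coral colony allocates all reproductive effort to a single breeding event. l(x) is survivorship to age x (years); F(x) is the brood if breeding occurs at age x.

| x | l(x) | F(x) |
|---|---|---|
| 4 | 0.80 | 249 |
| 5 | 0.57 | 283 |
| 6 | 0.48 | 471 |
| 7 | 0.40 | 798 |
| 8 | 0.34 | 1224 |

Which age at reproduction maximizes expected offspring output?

Expected offspring if breeding at age x = l(x) × F(x):
  age 4: 0.80 × 249 = 199.200
  age 5: 0.57 × 283 = 161.310
  age 6: 0.48 × 471 = 226.080
  age 7: 0.40 × 798 = 319.200
  age 8: 0.34 × 1224 = 416.160
Maximum at age 8 (416.160).

8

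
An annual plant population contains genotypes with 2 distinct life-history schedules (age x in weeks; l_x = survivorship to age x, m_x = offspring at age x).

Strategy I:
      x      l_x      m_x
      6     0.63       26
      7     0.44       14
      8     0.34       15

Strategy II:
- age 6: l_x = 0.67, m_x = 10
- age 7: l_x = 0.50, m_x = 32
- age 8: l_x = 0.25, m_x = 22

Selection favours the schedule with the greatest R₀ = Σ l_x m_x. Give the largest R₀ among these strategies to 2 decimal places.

Strategy I: R₀ = 0.63×26 + 0.44×14 + 0.34×15 = 27.6400
Strategy II: R₀ = 0.67×10 + 0.50×32 + 0.25×22 = 28.2000
Highest R₀: strategy II with 28.2000.

28.20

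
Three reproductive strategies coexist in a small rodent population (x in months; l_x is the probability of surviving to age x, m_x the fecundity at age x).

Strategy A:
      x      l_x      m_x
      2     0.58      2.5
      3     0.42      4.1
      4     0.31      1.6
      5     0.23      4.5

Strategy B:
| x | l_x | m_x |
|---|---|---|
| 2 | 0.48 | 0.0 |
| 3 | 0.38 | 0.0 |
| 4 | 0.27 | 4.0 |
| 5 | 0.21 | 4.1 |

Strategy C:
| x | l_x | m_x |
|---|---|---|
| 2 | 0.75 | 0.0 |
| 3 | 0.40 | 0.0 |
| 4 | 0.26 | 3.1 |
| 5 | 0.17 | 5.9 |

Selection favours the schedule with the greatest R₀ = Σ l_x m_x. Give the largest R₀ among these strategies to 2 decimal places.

Strategy A: R₀ = 0.58×2.5 + 0.42×4.1 + 0.31×1.6 + 0.23×4.5 = 4.7030
Strategy B: R₀ = 0.48×0.0 + 0.38×0.0 + 0.27×4.0 + 0.21×4.1 = 1.9410
Strategy C: R₀ = 0.75×0.0 + 0.40×0.0 + 0.26×3.1 + 0.17×5.9 = 1.8090
Highest R₀: strategy A with 4.7030.

4.70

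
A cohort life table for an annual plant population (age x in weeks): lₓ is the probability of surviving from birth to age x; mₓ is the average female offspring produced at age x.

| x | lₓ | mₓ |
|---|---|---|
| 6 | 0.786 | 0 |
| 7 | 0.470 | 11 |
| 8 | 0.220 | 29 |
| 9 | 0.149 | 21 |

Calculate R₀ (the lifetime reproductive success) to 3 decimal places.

R₀ = Σ lₓ mₓ:
  age 6: 0.786 × 0 = 0.0000
  age 7: 0.470 × 11 = 5.1700
  age 8: 0.220 × 29 = 6.3800
  age 9: 0.149 × 21 = 3.1290
R₀ = 0.0000 + 5.1700 + 6.3800 + 3.1290 = 14.6790

14.679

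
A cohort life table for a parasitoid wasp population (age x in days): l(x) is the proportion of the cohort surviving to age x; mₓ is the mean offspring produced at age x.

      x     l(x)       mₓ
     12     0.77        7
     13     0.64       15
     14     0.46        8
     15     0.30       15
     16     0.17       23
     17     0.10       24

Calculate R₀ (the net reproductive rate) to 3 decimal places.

R₀ = Σ l(x) mₓ:
  age 12: 0.77 × 7 = 5.3900
  age 13: 0.64 × 15 = 9.6000
  age 14: 0.46 × 8 = 3.6800
  age 15: 0.30 × 15 = 4.5000
  age 16: 0.17 × 23 = 3.9100
  age 17: 0.10 × 24 = 2.4000
R₀ = 5.3900 + 9.6000 + 3.6800 + 4.5000 + 3.9100 + 2.4000 = 29.4800

29.480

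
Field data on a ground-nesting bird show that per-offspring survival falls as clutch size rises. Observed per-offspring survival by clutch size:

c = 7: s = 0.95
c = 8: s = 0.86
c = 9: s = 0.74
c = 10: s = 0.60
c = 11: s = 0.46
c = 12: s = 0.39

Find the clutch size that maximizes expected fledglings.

8

Expected fledglings = c × s(c):
  c=7: 7 × 0.95 = 6.650
  c=8: 8 × 0.86 = 6.880
  c=9: 9 × 0.74 = 6.660
  c=10: 10 × 0.60 = 6.000
  c=11: 11 × 0.46 = 5.060
  c=12: 12 × 0.39 = 4.680
Maximum at c = 8 (6.880 fledglings).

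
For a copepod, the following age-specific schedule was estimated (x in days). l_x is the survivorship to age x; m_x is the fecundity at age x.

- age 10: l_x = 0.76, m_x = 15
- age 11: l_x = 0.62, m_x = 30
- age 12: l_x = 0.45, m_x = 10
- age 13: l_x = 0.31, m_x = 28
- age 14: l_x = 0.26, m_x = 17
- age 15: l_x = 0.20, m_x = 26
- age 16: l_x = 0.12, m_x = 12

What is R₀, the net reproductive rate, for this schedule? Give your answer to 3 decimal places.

R₀ = Σ l_x m_x:
  age 10: 0.76 × 15 = 11.4000
  age 11: 0.62 × 30 = 18.6000
  age 12: 0.45 × 10 = 4.5000
  age 13: 0.31 × 28 = 8.6800
  age 14: 0.26 × 17 = 4.4200
  age 15: 0.20 × 26 = 5.2000
  age 16: 0.12 × 12 = 1.4400
R₀ = 11.4000 + 18.6000 + 4.5000 + 8.6800 + 4.4200 + 5.2000 + 1.4400 = 54.2400

54.240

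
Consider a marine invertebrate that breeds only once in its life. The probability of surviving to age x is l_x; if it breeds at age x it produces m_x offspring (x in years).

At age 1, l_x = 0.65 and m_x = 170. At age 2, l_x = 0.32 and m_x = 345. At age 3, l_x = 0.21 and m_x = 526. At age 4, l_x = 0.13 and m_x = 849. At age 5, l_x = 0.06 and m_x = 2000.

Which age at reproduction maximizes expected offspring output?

5

Expected offspring if breeding at age x = l_x × m_x:
  age 1: 0.65 × 170 = 110.500
  age 2: 0.32 × 345 = 110.400
  age 3: 0.21 × 526 = 110.460
  age 4: 0.13 × 849 = 110.370
  age 5: 0.06 × 2000 = 120.000
Maximum at age 5 (120.000).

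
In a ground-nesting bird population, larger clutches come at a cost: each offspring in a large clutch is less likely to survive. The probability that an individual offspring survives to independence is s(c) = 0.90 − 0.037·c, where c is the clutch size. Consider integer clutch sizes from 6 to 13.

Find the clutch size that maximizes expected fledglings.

Expected fledglings = c × s(c):
  c=6: 6 × 0.678 = 4.068
  c=7: 7 × 0.641 = 4.487
  c=8: 8 × 0.604 = 4.832
  c=9: 9 × 0.567 = 5.103
  c=10: 10 × 0.530 = 5.300
  c=11: 11 × 0.493 = 5.423
  c=12: 12 × 0.456 = 5.472
  c=13: 13 × 0.419 = 5.447
Maximum at c = 12 (5.472 fledglings).

12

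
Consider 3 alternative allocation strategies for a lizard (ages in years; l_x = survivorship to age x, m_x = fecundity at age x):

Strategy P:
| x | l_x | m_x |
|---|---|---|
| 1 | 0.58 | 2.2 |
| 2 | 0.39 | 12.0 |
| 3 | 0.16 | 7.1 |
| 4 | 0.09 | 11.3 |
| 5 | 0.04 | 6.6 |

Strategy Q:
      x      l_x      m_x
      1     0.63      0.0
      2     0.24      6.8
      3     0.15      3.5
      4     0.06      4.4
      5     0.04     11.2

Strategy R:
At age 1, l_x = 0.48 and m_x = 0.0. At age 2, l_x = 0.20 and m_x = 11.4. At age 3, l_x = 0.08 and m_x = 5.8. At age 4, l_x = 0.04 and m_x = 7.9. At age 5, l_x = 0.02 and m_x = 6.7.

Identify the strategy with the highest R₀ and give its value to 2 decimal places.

Strategy P: R₀ = 0.58×2.2 + 0.39×12.0 + 0.16×7.1 + 0.09×11.3 + 0.04×6.6 = 8.3730
Strategy Q: R₀ = 0.63×0.0 + 0.24×6.8 + 0.15×3.5 + 0.06×4.4 + 0.04×11.2 = 2.8690
Strategy R: R₀ = 0.48×0.0 + 0.20×11.4 + 0.08×5.8 + 0.04×7.9 + 0.02×6.7 = 3.1940
Highest R₀: strategy P with 8.3730.

8.37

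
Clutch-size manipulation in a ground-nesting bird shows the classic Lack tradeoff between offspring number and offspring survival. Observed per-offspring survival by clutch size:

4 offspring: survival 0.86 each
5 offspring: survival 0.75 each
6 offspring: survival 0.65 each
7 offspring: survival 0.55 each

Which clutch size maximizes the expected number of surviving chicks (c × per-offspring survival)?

6

Expected surviving chicks = c × s(c):
  c=4: 4 × 0.86 = 3.440
  c=5: 5 × 0.75 = 3.750
  c=6: 6 × 0.65 = 3.900
  c=7: 7 × 0.55 = 3.850
Maximum at c = 6 (3.900 surviving chicks).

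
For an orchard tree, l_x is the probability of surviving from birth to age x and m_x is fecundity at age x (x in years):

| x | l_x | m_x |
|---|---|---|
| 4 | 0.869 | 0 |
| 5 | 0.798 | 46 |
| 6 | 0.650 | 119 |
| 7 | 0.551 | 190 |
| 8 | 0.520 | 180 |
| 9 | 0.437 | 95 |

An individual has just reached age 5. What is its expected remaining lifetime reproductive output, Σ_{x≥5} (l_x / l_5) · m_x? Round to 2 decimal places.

l_5 = 0.798. Conditional survival from age 5 to x is l_x / l_5.
  x=5: (0.798/0.798) × 46 = 46.0000
  x=6: (0.650/0.798) × 119 = 96.9298
  x=7: (0.551/0.798) × 190 = 131.1905
  x=8: (0.520/0.798) × 180 = 117.2932
  x=9: (0.437/0.798) × 95 = 52.0238
Sum = 46.0000 + 96.9298 + 131.1905 + 117.2932 + 52.0238 = 443.4373

443.44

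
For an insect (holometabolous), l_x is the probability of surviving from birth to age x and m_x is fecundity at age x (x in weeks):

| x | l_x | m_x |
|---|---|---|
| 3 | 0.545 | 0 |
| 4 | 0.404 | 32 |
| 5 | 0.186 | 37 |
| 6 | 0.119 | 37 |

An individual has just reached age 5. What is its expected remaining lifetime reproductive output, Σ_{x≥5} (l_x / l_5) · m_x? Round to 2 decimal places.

60.67

l_5 = 0.186. Conditional survival from age 5 to x is l_x / l_5.
  x=5: (0.186/0.186) × 37 = 37.0000
  x=6: (0.119/0.186) × 37 = 23.6720
Sum = 37.0000 + 23.6720 = 60.6720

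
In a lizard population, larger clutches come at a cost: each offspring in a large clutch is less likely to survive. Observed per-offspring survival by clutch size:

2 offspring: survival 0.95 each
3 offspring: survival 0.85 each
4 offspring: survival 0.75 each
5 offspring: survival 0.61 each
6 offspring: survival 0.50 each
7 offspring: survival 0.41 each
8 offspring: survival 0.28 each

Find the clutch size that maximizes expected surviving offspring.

Expected surviving offspring = c × s(c):
  c=2: 2 × 0.95 = 1.900
  c=3: 3 × 0.85 = 2.550
  c=4: 4 × 0.75 = 3.000
  c=5: 5 × 0.61 = 3.050
  c=6: 6 × 0.50 = 3.000
  c=7: 7 × 0.41 = 2.870
  c=8: 8 × 0.28 = 2.240
Maximum at c = 5 (3.050 surviving offspring).

5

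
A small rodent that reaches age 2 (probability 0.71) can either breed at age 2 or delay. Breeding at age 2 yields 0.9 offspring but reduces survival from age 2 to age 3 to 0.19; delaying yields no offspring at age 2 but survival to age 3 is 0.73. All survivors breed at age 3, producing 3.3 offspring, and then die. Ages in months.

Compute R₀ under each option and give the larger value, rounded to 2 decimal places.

1.71

breed at age 2: R₀ = 0.71 × (0.9 + 0.19 × 3.3) = 0.71 × 1.5270 = 1.0842
delay to age 3: R₀ = 0.71 × (0.73 × 3.3) = 0.71 × 2.4090 = 1.7104
Higher: delay to age 3 (1.7104).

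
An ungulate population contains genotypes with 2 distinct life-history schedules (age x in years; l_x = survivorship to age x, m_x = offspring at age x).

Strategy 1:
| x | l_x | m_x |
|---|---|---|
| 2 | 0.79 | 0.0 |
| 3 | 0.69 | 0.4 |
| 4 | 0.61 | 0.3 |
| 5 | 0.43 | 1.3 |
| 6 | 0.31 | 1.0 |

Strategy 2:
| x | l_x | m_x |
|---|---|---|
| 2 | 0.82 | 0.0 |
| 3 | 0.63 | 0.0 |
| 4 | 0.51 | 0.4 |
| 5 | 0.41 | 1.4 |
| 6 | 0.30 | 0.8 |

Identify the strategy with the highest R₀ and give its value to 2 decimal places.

Strategy 1: R₀ = 0.79×0.0 + 0.69×0.4 + 0.61×0.3 + 0.43×1.3 + 0.31×1.0 = 1.3280
Strategy 2: R₀ = 0.82×0.0 + 0.63×0.0 + 0.51×0.4 + 0.41×1.4 + 0.30×0.8 = 1.0180
Highest R₀: strategy 1 with 1.3280.

1.33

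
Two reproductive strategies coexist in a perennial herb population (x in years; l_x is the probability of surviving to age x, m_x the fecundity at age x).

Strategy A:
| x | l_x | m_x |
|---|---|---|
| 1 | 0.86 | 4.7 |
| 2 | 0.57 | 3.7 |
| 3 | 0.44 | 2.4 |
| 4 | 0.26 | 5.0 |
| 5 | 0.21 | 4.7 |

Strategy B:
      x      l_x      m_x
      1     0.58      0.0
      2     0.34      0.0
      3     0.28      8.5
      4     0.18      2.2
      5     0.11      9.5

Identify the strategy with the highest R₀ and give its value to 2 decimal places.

Strategy A: R₀ = 0.86×4.7 + 0.57×3.7 + 0.44×2.4 + 0.26×5.0 + 0.21×4.7 = 9.4940
Strategy B: R₀ = 0.58×0.0 + 0.34×0.0 + 0.28×8.5 + 0.18×2.2 + 0.11×9.5 = 3.8210
Highest R₀: strategy A with 9.4940.

9.49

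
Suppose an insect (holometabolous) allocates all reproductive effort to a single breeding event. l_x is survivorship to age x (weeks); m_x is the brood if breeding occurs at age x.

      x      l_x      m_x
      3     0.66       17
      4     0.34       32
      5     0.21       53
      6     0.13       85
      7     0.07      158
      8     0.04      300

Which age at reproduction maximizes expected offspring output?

Expected offspring if breeding at age x = l_x × m_x:
  age 3: 0.66 × 17 = 11.220
  age 4: 0.34 × 32 = 10.880
  age 5: 0.21 × 53 = 11.130
  age 6: 0.13 × 85 = 11.050
  age 7: 0.07 × 158 = 11.060
  age 8: 0.04 × 300 = 12.000
Maximum at age 8 (12.000).

8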